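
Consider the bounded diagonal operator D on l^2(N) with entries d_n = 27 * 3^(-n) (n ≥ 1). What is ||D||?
||D|| = 9 (attained at n = 1)

For D diagonal, ||D|| = sup_n |d_n|. The sequence d_n = 27 * 3^(-n) is positive and strictly decreasing (ratio 3^(-1) < 1), so the supremum is d_1 = 27/3 = 9. Hence ||D|| = 9.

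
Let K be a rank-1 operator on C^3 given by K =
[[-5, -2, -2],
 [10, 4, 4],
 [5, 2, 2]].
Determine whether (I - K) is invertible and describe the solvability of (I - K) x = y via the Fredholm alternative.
(I - K) is singular (det(I - K) = 0, i.e. 1 ∈ sigma(K)). (I - K) x = y is solvable iff y ⊥ ker((I - K)^*) = span{(-5, -2, -2)}, i.e. iff -5y_1 - 2y_2 - 2y_3 = 0. When solvable, the solutions are x = y + c·(1, -2, -1), c arbitrary (ker(I - K) = span{(1, -2, -1)}, dimension 1).

K has rank 1, so it is an outer product K = u v^T: every row of K is a multiple of one row vector. Reading off the entries, u = (1, -2, -1) and v = (-5, -2, -2) (row i of K equals u_i·v^T). A rank-one matrix u v^T satisfies K u = u (v·u) and kills the (2)-dimensional subspace v^⊥, so its characteristic polynomial is lambda^2 (lambda - v·u) with v·u = tr K = 1. Hence the eigenvalues of I - K are 1 (multiplicity 2) and 1 - (1) = 0, so det(I - K) = 0. (Direct check: I - K =
[[6, 2, 2],
 [-10, -3, -4],
 [-5, -2, -1]]
has determinant 0.) So 1 is an eigenvalue of K and (I - K) is not invertible. The finite-dimensional Fredholm alternative says: either (I - K) is invertible, or ker(I - K) ≠ {0} and then range(I - K) = ker((I - K)^*)^⊥, with dim ker(I - K) = dim ker((I - K)^*). We are in the second case, so we need both kernels. Kernel of I - K: (I - K) u = u - u (v·u) = u - u = 0, so ker(I - K) = span{u} = span{(1, -2, -1)} (it is exactly 1-dimensional because rank(I - K) = 2). Kernel of the adjoint: K is real, so (I - K)^* = I - K^T = I - v u^T, and (I - v u^T) v = v - v (u·v) = 0; hence ker((I - K)^*) = span{v} = span{(-5, -2, -2)}. Therefore (I - K) x = y is solvable iff <y, v> = 0, i.e. iff -5y_1 - 2y_2 - 2y_3 = 0. When this holds, K y = u (v·y) = 0, so (I - K) y = y and x = y is a particular solution; the full solution set is the line x = y + c·u = y + c·(1, -2, -1), c ∈ C.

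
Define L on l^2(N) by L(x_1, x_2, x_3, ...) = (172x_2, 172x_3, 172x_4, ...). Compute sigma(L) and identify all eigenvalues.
sigma(L) = closed disk {z in C : |z| ≤ 172}; sigma_p(L) = open disk {z in C : |z| < 172}

Note L = 172·V where V is the unit left shift (V x)_k = x_{k+1}; so sigma(L) = 172·sigma(V) and ||L|| = 172||V||. ||L x||^2 = 29584sum_{k≥2} |x_k|^2 ≤ 29584||x||^2, with equality on {x : x_1 = 0}, so ||L|| = 172. For any lambda with |lambda| < 172, set r = lambda/172 (|r| < 1); the vector x = (1, r, r^2, ...) is in l^2 and satisfies L x = 172(r, r^2, ...) = lambda x, so lambda is an eigenvalue. On the boundary |lambda| = 172 the geometric series diverges, so no l^2 eigenvector exists, but these lambda lie in the approximate point spectrum. Hence sigma(L) is the closed disk of radius 172 and sigma_p(L) is the open disk.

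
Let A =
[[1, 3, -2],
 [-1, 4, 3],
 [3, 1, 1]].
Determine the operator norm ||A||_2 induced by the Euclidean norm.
||A||_2 ≈ 5.4105 (= sqrt(largest eigenvalue of A^T A))

||A||_2 = sigma_max(A) = sqrt(lambda_max(A^T A)). Form the symmetric matrix M = A^T A =
[[11, 2, -2],
 [2, 26, 7],
 [-2, 7, 14]].
Its characteristic polynomial (trace, sum of principal 2x2 minors, determinant of M give the coefficients) is
  p(λ) = det(λ I - M) = λ^3 - 51λ^2 + 747λ - 3249.
No integer candidate from the rational root theorem (±divisors of 3249) is a root, so the roots are irrational. The cubic discriminant is Δ = 3094848 > 0, so there are three distinct real roots. p(8) = -25 and p(9) = 72 have opposite signs, so a root lies in (8, 9); Newton's method refines it to λ ≈ 8.2131. p(13) = 40 and p(14) = -43 have opposite signs, so a root lies in (13, 14); Newton's method refines it to λ ≈ 13.5135. p(29) = -88 and p(30) = 261 have opposite signs, so a root lies in (29, 30); Newton's method refines it to λ ≈ 29.2734. Check (Vieta): the three roots sum to 51, matching tr M = 51.
So the eigenvalues of A^T A are ≈ 8.2131, 13.5135, 29.2734 (all ≥ 0, as they must be for A^T A). The largest is λ_max ≈ 29.2734, hence ||A||_2 = sqrt(λ_max) ≈ 5.4105.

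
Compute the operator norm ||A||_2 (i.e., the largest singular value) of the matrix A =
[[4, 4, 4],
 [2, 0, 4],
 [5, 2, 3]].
||A||_2 ≈ 9.852 (= sqrt(largest eigenvalue of A^T A))

||A||_2 = sigma_max(A) = sqrt(lambda_max(A^T A)). Form the symmetric matrix M = A^T A =
[[45, 26, 39],
 [26, 20, 22],
 [39, 22, 41]].
Its characteristic polynomial (trace, sum of principal 2x2 minors, determinant of M give the coefficients) is
  p(λ) = det(λ I - M) = λ^3 - 106λ^2 + 884λ - 1600.
No integer candidate from the rational root theorem (±divisors of 1600) is a root, so the roots are irrational. The cubic discriminant is Δ = 1024264000 > 0, so there are three distinct real roots. p(2) = -248 and p(3) = 125 have opposite signs, so a root lies in (2, 3); Newton's method refines it to λ ≈ 2.6017. p(6) = 104 and p(7) = -263 have opposite signs, so a root lies in (6, 7); Newton's method refines it to λ ≈ 6.3361. p(97) = -533 and p(98) = 8200 have opposite signs, so a root lies in (97, 98); Newton's method refines it to λ ≈ 97.0623. Check (Vieta): the three roots sum to 106, matching tr M = 106.
So the eigenvalues of A^T A are ≈ 2.6017, 6.3361, 97.0623 (all ≥ 0, as they must be for A^T A). The largest is λ_max ≈ 97.0623, hence ||A||_2 = sqrt(λ_max) ≈ 9.852.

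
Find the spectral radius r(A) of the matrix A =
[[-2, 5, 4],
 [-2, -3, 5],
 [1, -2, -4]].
r(A) ≈ 5.8967

The eigenvalues of A are the roots of its characteristic polynomial. With M = A (coefficients from the trace, the sum of principal 2x2 minors, and det A):
  p(λ) = det(λ I - M) = λ^3 + 9λ^2 + 42λ + 31.
No integer candidate from the rational root theorem (±divisors of 31) is a root, so the roots are irrational. The cubic discriminant is Δ = -58887 < 0, so there is one real root and a complex-conjugate pair. p(-1) = -3 and p(0) = 31 have opposite signs, so a root lies in (-1, 0); Newton's method refines it to λ ≈ -0.8915. Dividing out (λ - (-0.8915)) leaves approximately λ^2 + 8.1085λ + 34.7709. For λ^2 + 8.1085λ + 34.7709 the discriminant is -73.3367. It is negative, so the remaining roots are the complex-conjugate pair λ ≈ -4.0542 ± 4.2818i. Their product equals the constant term, so |λ|^2 ≈ 34.7709 and |λ| ≈ 5.8967.
Thus the eigenvalues (to 4 decimals) are -0.8915 (modulus 0.8915); -4.0542 ± 4.2818i (modulus 5.8967). The spectral radius is the largest modulus: r(A) ≈ 5.8967. (Cross-check: r(A) ≤ ||A||_2 ≈ 8.4636; equality holds whenever A is normal, though it can also hold for some non-normal A.)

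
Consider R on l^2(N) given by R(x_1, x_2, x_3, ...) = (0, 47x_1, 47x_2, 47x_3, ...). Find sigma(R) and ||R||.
sigma(R) = closed disk {z in C : |z| ≤ 47}; ||R|| = 47

Note R = 47·U where U is the unit right shift (U x)_k = x_{k-1} (with x_0 := 0); so ||R|| = 47||U|| and sigma(R) = 47·sigma(U). ||R x||^2 = sum_{k≥1} |47x_k|^2 = 2209||x||^2, so ||R|| = 47 and sigma(R) ⊂ {|z| ≤ 47}. For any |lambda| < 47, the equation (R - lambda I) x = 0 forces x_1 = 0, then 47x_k = lambda x_{k+1} ⇒ x = 0, so R has no eigenvalues. But (R - lambda I) is not surjective for |lambda| < 47: solving (R - lambda I) x = e_1 would require x_n proportional to (lambda/47)^(-n), which is not in l^2. So every |lambda| < 47 lies in the residual spectrum. The boundary |lambda| = 47 is in the approximate point spectrum (the spectrum is closed). Hence sigma(R) is the closed disk of radius 47.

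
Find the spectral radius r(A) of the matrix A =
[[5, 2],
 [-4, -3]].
r(A) = (2 + sqrt(32))/2 ≈ 3.8284

The eigenvalues of A are the roots of its characteristic polynomial. With M = A (coefficients from the trace and determinant):
  p(λ) = det(λ I - M) = λ^2 - 2λ - 7.
For λ^2 - 2λ - 7 the discriminant is 32. It is nonnegative but not a perfect square, so the roots are real and irrational: λ = (2 ± sqrt(32))/2 ≈ 3.8284, -1.8284.
Thus the eigenvalues (to 4 decimals) are 3.8284 (modulus 3.8284); -1.8284 (modulus 1.8284). The spectral radius is the largest modulus: r(A) = (2 + sqrt(32))/2 ≈ 3.8284. (Cross-check: r(A) ≤ ||A||_2 ≈ 7.2854; equality holds whenever A is normal, though it can also hold for some non-normal A.)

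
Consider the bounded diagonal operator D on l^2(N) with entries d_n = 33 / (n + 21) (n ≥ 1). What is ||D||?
||D|| = 3/2 (attained at n = 1)

For D diagonal, ||D|| = sup_n |d_n| = sup_n 33/(n + 21). This is positive and strictly decreasing in n, so the supremum is attained at n = 1: d_1 = 33/(1 + 21) = 3/2. Hence ||D|| = 3/2.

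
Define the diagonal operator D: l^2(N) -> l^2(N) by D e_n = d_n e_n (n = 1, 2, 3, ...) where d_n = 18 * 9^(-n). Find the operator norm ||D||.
||D|| = 2 (attained at n = 1)

For D diagonal, ||D|| = sup_n |d_n|. The sequence d_n = 18 * 9^(-n) is positive and strictly decreasing (ratio 9^(-1) < 1), so the supremum is d_1 = 18/9 = 2. Hence ||D|| = 2.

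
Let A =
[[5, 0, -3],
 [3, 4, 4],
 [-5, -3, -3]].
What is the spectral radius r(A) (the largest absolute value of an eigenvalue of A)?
r(A) ≈ 6.7572

The eigenvalues of A are the roots of its characteristic polynomial. With M = A (coefficients from the trace, the sum of principal 2x2 minors, and det A):
  p(λ) = det(λ I - M) = λ^3 - 6λ^2 - 10λ + 33.
No integer candidate from the rational root theorem (±divisors of 33) is a root, so the roots are irrational. The cubic discriminant is Δ = 42349 > 0, so there are three distinct real roots. p(-3) = -18 and p(-2) = 21 have opposite signs, so a root lies in (-3, -2); Newton's method refines it to λ ≈ -2.6207. p(1) = 18 and p(2) = -3 have opposite signs, so a root lies in (1, 2); Newton's method refines it to λ ≈ 1.8635. p(6) = -27 and p(7) = 12 have opposite signs, so a root lies in (6, 7); Newton's method refines it to λ ≈ 6.7572. Check (Vieta): the three roots sum to 6, matching tr M = 6.
Thus the eigenvalues (to 4 decimals) are -2.6207 (modulus 2.6207); 1.8635 (modulus 1.8635); 6.7572 (modulus 6.7572). The spectral radius is the largest modulus: r(A) ≈ 6.7572. (Cross-check: r(A) ≤ ||A||_2 ≈ 9.2036; equality holds whenever A is normal, though it can also hold for some non-normal A.)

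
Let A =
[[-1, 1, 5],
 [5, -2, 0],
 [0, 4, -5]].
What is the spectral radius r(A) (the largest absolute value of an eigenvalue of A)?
r(A) ≈ 6.4562

The eigenvalues of A are the roots of its characteristic polynomial. With M = A (coefficients from the trace, the sum of principal 2x2 minors, and det A):
  p(λ) = det(λ I - M) = λ^3 + 8λ^2 + 12λ - 115.
No integer candidate from the rational root theorem (±divisors of 115) is a root, so the roots are irrational. The cubic discriminant is Δ = -317971 < 0, so there is one real root and a complex-conjugate pair. p(2) = -51 and p(3) = 20 have opposite signs, so a root lies in (2, 3); Newton's method refines it to λ ≈ 2.7589. Dividing out (λ - (2.7589)) leaves approximately λ^2 + 10.7589λ + 41.683. For λ^2 + 10.7589λ + 41.683 the discriminant is -50.9776. It is negative, so the remaining roots are the complex-conjugate pair λ ≈ -5.3795 ± 3.5699i. Their product equals the constant term, so |λ|^2 ≈ 41.683 and |λ| ≈ 6.4562.
Thus the eigenvalues (to 4 decimals) are 2.7589 (modulus 2.7589); -5.3795 ± 3.5699i (modulus 6.4562). The spectral radius is the largest modulus: r(A) ≈ 6.4562. (Cross-check: r(A) ≤ ||A||_2 ≈ 7.5077; equality holds whenever A is normal, though it can also hold for some non-normal A.)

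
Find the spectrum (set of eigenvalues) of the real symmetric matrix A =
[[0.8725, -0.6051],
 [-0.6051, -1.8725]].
sigma(A) ≈ {-2, 1}

A is real symmetric, so its spectrum consists of real eigenvalues. Expanding the characteristic polynomial of the displayed matrix gives
  det(λ I - A) = p(λ) = λ^2 + (1)λ + (-2).
Solving p(λ) = 0 yields eigenvalues ≈ -2, 1. (A is shown rounded to 4 decimals, so these recover the underlying integer eigenvalues to within that precision.)
Verification: the trace of A = -1 equals the sum of eigenvalues -1, and det(A) ≈ -1.9999 matches the eigenvalue product -2.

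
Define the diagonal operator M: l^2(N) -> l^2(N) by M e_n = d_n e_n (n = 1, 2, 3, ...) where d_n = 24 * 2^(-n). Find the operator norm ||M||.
||M|| = 12 (attained at n = 1)

For M diagonal, ||M|| = sup_n |d_n|. The sequence d_n = 24 * 2^(-n) is positive and strictly decreasing (ratio 2^(-1) < 1), so the supremum is d_1 = 24/2 = 12. Hence ||M|| = 12.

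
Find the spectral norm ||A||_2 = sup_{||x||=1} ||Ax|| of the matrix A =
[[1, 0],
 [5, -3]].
||A||_2 = sqrt((35 + sqrt(1189))/2) ≈ 5.8941 (= sqrt(largest eigenvalue of A^T A))

||A||_2 = sigma_max(A) = sqrt(lambda_max(A^T A)). Form the symmetric matrix M = A^T A =
[[26, -15],
 [-15, 9]].
Its characteristic polynomial (trace, determinant of M give the coefficients) is
  p(λ) = det(λ I - M) = λ^2 - 35λ + 9.
For λ^2 - 35λ + 9 the discriminant is 1189. It is nonnegative but not a perfect square, so the roots are real and irrational: λ = (35 ± sqrt(1189))/2 ≈ 34.7409, 0.2591.
So the eigenvalues of A^T A are ≈ 0.2591, 34.7409 (all ≥ 0, as they must be for A^T A). The largest is λ_max = (35 + sqrt(1189))/2 ≈ 34.7409, hence ||A||_2 = sqrt(λ_max) = sqrt((35 + sqrt(1189))/2) ≈ 5.8941.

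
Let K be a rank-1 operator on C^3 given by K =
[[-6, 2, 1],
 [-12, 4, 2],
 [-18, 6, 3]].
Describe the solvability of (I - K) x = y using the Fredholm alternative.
(I - K) is singular (det(I - K) = 0, i.e. 1 ∈ sigma(K)). (I - K) x = y is solvable iff y ⊥ ker((I - K)^*) = span{(-6, 2, 1)}, i.e. iff -6y_1 + 2y_2 + y_3 = 0. When solvable, the solutions are x = y + c·(1, 2, 3), c arbitrary (ker(I - K) = span{(1, 2, 3)}, dimension 1).

K has rank 1, so it is an outer product K = u v^T: every row of K is a multiple of one row vector. Reading off the entries, u = (1, 2, 3) and v = (-6, 2, 1) (row i of K equals u_i·v^T). A rank-one matrix u v^T satisfies K u = u (v·u) and kills the (2)-dimensional subspace v^⊥, so its characteristic polynomial is lambda^2 (lambda - v·u) with v·u = tr K = 1. Hence the eigenvalues of I - K are 1 (multiplicity 2) and 1 - (1) = 0, so det(I - K) = 0. (Direct check: I - K =
[[7, -2, -1],
 [12, -3, -2],
 [18, -6, -2]]
has determinant 0.) So 1 is an eigenvalue of K and (I - K) is not invertible. The finite-dimensional Fredholm alternative says: either (I - K) is invertible, or ker(I - K) ≠ {0} and then range(I - K) = ker((I - K)^*)^⊥, with dim ker(I - K) = dim ker((I - K)^*). We are in the second case, so we need both kernels. Kernel of I - K: (I - K) u = u - u (v·u) = u - u = 0, so ker(I - K) = span{u} = span{(1, 2, 3)} (it is exactly 1-dimensional because rank(I - K) = 2). Kernel of the adjoint: K is real, so (I - K)^* = I - K^T = I - v u^T, and (I - v u^T) v = v - v (u·v) = 0; hence ker((I - K)^*) = span{v} = span{(-6, 2, 1)}. Therefore (I - K) x = y is solvable iff <y, v> = 0, i.e. iff -6y_1 + 2y_2 + y_3 = 0. When this holds, K y = u (v·y) = 0, so (I - K) y = y and x = y is a particular solution; the full solution set is the line x = y + c·u = y + c·(1, 2, 3), c ∈ C.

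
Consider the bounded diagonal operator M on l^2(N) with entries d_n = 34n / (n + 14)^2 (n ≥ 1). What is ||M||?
||M|| = 17/28 (attained at n = 14)

For M diagonal, ||M|| = sup_n |d_n|. Treat f(x) = 34x / (x + 14)^2 for real x > 0. By the quotient rule, f'(x) = 34(14 - x)/(x + 14)^3, which is positive for x < 14 and negative for x > 14. So f has a unique maximum at x = 14, and since 14 is a positive integer, the supremum over n ≥ 1 is attained at n = 14: d_14 = 34·14/(14 + 14)^2 = 34·14/784 = 17/28. Hence ||M|| = 17/28.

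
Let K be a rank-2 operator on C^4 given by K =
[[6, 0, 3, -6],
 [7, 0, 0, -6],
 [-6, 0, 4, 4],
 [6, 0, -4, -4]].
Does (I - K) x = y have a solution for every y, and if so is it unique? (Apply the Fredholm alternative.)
(I - K) is invertible (det(I - K) = 49 ≠ 0), so for every y in C^4 the equation (I - K) x = y has a unique solution.

K has rank 2 and factors as K = U V^T = u1 v1^T + u2 v2^T with u1 = (0, -1, 2, -2), v1 = (-1, 0, 3, 0), u2 = (3, 3, -2, 2), v2 = (2, 0, 1, -2) (multiplying out reproduces the displayed K). The nonzero eigenvalues of U V^T coincide with those of the 2 x 2 matrix G = V^T U = [[v1·u1, v1·u2], [v2·u1, v2·u2]] = [[6, -9], [6, 0]], and by the Sylvester determinant identity det(I_4 - U V^T) = det(I_2 - V^T U) = det([[-5, 9], [-6, 1]]) = (-5)(1) - (9)(-6) = 49. (Direct check: I - K =
[[-5, 0, -3, 6],
 [-7, 1, 0, 6],
 [6, 0, -3, -4],
 [-6, 0, 4, 5]]
has determinant 49.) The finite-dimensional Fredholm alternative says: either (I - K) is invertible, or ker(I - K) ≠ {0} and then range(I - K) = ker((I - K)^*)^⊥, with dim ker(I - K) = dim ker((I - K)^*). Since det(I - K) ≠ 0, 1 is not an eigenvalue of K and ker(I - K) = {0}, so we are in the first case: for every y there is a unique x = (I - K)^(-1) y. (Explicitly, by the Woodbury identity, (I - U V^T)^(-1) = I + U (I_2 - G)^(-1) V^T.)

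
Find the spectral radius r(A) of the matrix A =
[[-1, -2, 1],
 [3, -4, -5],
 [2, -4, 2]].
r(A) ≈ 5.1603

The eigenvalues of A are the roots of its characteristic polynomial. With M = A (coefficients from the trace, the sum of principal 2x2 minors, and det A):
  p(λ) = det(λ I - M) = λ^3 + 3λ^2 - 22λ - 56.
No integer candidate from the rational root theorem (±divisors of 56) is a root, so the roots are irrational. The cubic discriminant is Δ = 34852 > 0, so there are three distinct real roots. p(-6) = -32 and p(-5) = 4 have opposite signs, so a root lies in (-6, -5); Newton's method refines it to λ ≈ -5.1603. p(-3) = 10 and p(-2) = -8 have opposite signs, so a root lies in (-3, -2); Newton's method refines it to λ ≈ -2.3866. p(4) = -32 and p(5) = 34 have opposite signs, so a root lies in (4, 5); Newton's method refines it to λ ≈ 4.547. Check (Vieta): the three roots sum to -3, matching tr M = -3.
Thus the eigenvalues (to 4 decimals) are -5.1603 (modulus 5.1603); -2.3866 (modulus 2.3866); 4.547 (modulus 4.547). The spectral radius is the largest modulus: r(A) ≈ 5.1603. (Cross-check: r(A) ≤ ||A||_2 ≈ 7.4075; equality holds whenever A is normal, though it can also hold for some non-normal A.)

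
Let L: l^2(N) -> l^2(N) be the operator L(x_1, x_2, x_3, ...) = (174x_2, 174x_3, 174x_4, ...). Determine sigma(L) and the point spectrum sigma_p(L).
sigma(L) = closed disk {z in C : |z| ≤ 174}; sigma_p(L) = open disk {z in C : |z| < 174}

Note L = 174·V where V is the unit left shift (V x)_k = x_{k+1}; so sigma(L) = 174·sigma(V) and ||L|| = 174||V||. ||L x||^2 = 30276sum_{k≥2} |x_k|^2 ≤ 30276||x||^2, with equality on {x : x_1 = 0}, so ||L|| = 174. For any lambda with |lambda| < 174, set r = lambda/174 (|r| < 1); the vector x = (1, r, r^2, ...) is in l^2 and satisfies L x = 174(r, r^2, ...) = lambda x, so lambda is an eigenvalue. On the boundary |lambda| = 174 the geometric series diverges, so no l^2 eigenvector exists, but these lambda lie in the approximate point spectrum. Hence sigma(L) is the closed disk of radius 174 and sigma_p(L) is the open disk.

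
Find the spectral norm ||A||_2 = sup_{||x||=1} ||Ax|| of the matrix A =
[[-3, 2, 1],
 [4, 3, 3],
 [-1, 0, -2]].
||A||_2 ≈ 6.1269 (= sqrt(largest eigenvalue of A^T A))

||A||_2 = sigma_max(A) = sqrt(lambda_max(A^T A)). Form the symmetric matrix M = A^T A =
[[26, 6, 11],
 [6, 13, 11],
 [11, 11, 14]].
Its characteristic polynomial (trace, sum of principal 2x2 minors, determinant of M give the coefficients) is
  p(λ) = det(λ I - M) = λ^3 - 53λ^2 + 606λ - 961.
No integer candidate from the rational root theorem (±divisors of 961) is a root, so the roots are irrational. The cubic discriminant is Δ = 99744769 > 0, so there are three distinct real roots. p(1) = -407 and p(2) = 47 have opposite signs, so a root lies in (1, 2); Newton's method refines it to λ ≈ 1.8858. p(13) = 157 and p(14) = -121 have opposite signs, so a root lies in (13, 14); Newton's method refines it to λ ≈ 13.5757. p(37) = -443 and p(38) = 407 have opposite signs, so a root lies in (37, 38); Newton's method refines it to λ ≈ 37.5386. Check (Vieta): the three roots sum to 53, matching tr M = 53.
So the eigenvalues of A^T A are ≈ 1.8858, 13.5757, 37.5386 (all ≥ 0, as they must be for A^T A). The largest is λ_max ≈ 37.5386, hence ||A||_2 = sqrt(λ_max) ≈ 6.1269.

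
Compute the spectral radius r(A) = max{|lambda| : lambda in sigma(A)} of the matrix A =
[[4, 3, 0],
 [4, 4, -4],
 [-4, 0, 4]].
r(A) ≈ 8.7106

The eigenvalues of A are the roots of its characteristic polynomial. With M = A (coefficients from the trace, the sum of principal 2x2 minors, and det A):
  p(λ) = det(λ I - M) = λ^3 - 12λ^2 + 36λ - 64.
No integer candidate from the rational root theorem (±divisors of 64) is a root, so the roots are irrational. The cubic discriminant is Δ = -55296 < 0, so there is one real root and a complex-conjugate pair. p(8) = -32 and p(9) = 17 have opposite signs, so a root lies in (8, 9); Newton's method refines it to λ ≈ 8.7106. Dividing out (λ - (8.7106)) leaves approximately λ^2 - 3.2894λ + 7.3474. For λ^2 - 3.2894λ + 7.3474 the discriminant is -18.5693. It is negative, so the remaining roots are the complex-conjugate pair λ ≈ 1.6447 ± 2.1546i. Their product equals the constant term, so |λ|^2 ≈ 7.3474 and |λ| ≈ 2.7106.
Thus the eigenvalues (to 4 decimals) are 8.7106 (modulus 8.7106); 1.6447 ± 2.1546i (modulus 2.7106). The spectral radius is the largest modulus: r(A) ≈ 8.7106. (Cross-check: r(A) ≤ ||A||_2 ≈ 9.4326; equality holds whenever A is normal, though it can also hold for some non-normal A.)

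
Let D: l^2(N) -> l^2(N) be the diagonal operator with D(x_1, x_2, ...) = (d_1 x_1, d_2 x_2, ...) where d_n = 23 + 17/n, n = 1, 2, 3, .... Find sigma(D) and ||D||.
sigma(D) = {23 + 17/n : n ≥ 1} ∪ {23}; ||D|| = 40

A bounded diagonal operator on l^2 with diagonal entries d_n has spectrum equal to the closure of {d_n : n ≥ 1}: every d_n is an eigenvalue (with eigenvector e_n), so {d_n} ⊂ sigma(D); the spectrum is closed, so its closure is too; and for lambda not in the closure, (D - lambda I) has bounded inverse (the diagonal entries 1/(d_n - lambda) are bounded). For our sequence d_n = 23 + 17/n, n = 1, 2, 3, ...:
  - {d_n} = {23 + 17/n : n ≥ 1}; the only limit point is 23
  - closure = {23 + 17/n : n ≥ 1} ∪ {23}
For the norm: a diagonal operator has ||D|| = sup_n |d_n|. Here d_n = 23 + 17/n is positive and decreasing, so sup_n |d_n| = d_1 = 23 + 17 = 40. So ||D|| = 40.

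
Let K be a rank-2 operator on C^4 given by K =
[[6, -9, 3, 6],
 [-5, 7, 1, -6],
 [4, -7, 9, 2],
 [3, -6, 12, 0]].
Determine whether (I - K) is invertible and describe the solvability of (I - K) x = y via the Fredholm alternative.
(I - K) is invertible (det(I - K) = 10 ≠ 0), so for every y in C^4 the equation (I - K) x = y has a unique solution.

K has rank 2 and factors as K = U V^T = u1 v1^T + u2 v2^T with u1 = (0, -1, -2, -3), v1 = (1, -1, -3, 2), u2 = (3, -2, 3, 3), v2 = (2, -3, 1, 2) (multiplying out reproduces the displayed K). The nonzero eigenvalues of U V^T coincide with those of the 2 x 2 matrix G = V^T U = [[v1·u1, v1·u2], [v2·u1, v2·u2]] = [[1, 2], [-5, 21]], and by the Sylvester determinant identity det(I_4 - U V^T) = det(I_2 - V^T U) = det([[0, -2], [5, -20]]) = (0)(-20) - (-2)(5) = 10. (Direct check: I - K =
[[-5, 9, -3, -6],
 [5, -6, -1, 6],
 [-4, 7, -8, -2],
 [-3, 6, -12, 1]]
has determinant 10.) The finite-dimensional Fredholm alternative says: either (I - K) is invertible, or ker(I - K) ≠ {0} and then range(I - K) = ker((I - K)^*)^⊥, with dim ker(I - K) = dim ker((I - K)^*). Since det(I - K) ≠ 0, 1 is not an eigenvalue of K and ker(I - K) = {0}, so we are in the first case: for every y there is a unique x = (I - K)^(-1) y. (Explicitly, by the Woodbury identity, (I - U V^T)^(-1) = I + U (I_2 - G)^(-1) V^T.)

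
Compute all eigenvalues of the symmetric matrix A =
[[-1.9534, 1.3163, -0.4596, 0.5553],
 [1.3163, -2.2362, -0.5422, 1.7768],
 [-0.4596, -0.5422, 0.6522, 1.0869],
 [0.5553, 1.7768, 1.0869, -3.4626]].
sigma(A) ≈ {-5, -3, 0, 1}

A is real symmetric, so its spectrum consists of real eigenvalues. Expanding the characteristic polynomial of the displayed matrix gives
  det(λ I - A) = p(λ) = λ^4 + (7)λ^3 + (7)λ^2 + (-15)λ + (0).
Solving p(λ) = 0 yields eigenvalues ≈ -5, -3, 0, 1. (A is shown rounded to 4 decimals, so these recover the underlying integer eigenvalues to within that precision.)
Verification: the trace of A = -7 equals the sum of eigenvalues -7, and det(A) ≈ 0.0002 matches the eigenvalue product 0.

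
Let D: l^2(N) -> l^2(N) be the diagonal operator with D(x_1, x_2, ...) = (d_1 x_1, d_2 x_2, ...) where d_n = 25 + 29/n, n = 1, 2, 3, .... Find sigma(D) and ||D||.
sigma(D) = {25 + 29/n : n ≥ 1} ∪ {25}; ||D|| = 54

A bounded diagonal operator on l^2 with diagonal entries d_n has spectrum equal to the closure of {d_n : n ≥ 1}: every d_n is an eigenvalue (with eigenvector e_n), so {d_n} ⊂ sigma(D); the spectrum is closed, so its closure is too; and for lambda not in the closure, (D - lambda I) has bounded inverse (the diagonal entries 1/(d_n - lambda) are bounded). For our sequence d_n = 25 + 29/n, n = 1, 2, 3, ...:
  - {d_n} = {25 + 29/n : n ≥ 1}; the only limit point is 25
  - closure = {25 + 29/n : n ≥ 1} ∪ {25}
For the norm: a diagonal operator has ||D|| = sup_n |d_n|. Here d_n = 25 + 29/n is positive and decreasing, so sup_n |d_n| = d_1 = 25 + 29 = 54. So ||D|| = 54.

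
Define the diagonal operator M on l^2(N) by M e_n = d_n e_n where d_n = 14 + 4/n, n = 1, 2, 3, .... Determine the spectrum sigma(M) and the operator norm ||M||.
sigma(M) = {14 + 4/n : n ≥ 1} ∪ {14}; ||M|| = 18

A bounded diagonal operator on l^2 with diagonal entries d_n has spectrum equal to the closure of {d_n : n ≥ 1}: every d_n is an eigenvalue (with eigenvector e_n), so {d_n} ⊂ sigma(M); the spectrum is closed, so its closure is too; and for lambda not in the closure, (M - lambda I) has bounded inverse (the diagonal entries 1/(d_n - lambda) are bounded). For our sequence d_n = 14 + 4/n, n = 1, 2, 3, ...:
  - {d_n} = {14 + 4/n : n ≥ 1}; the only limit point is 14
  - closure = {14 + 4/n : n ≥ 1} ∪ {14}
For the norm: a diagonal operator has ||M|| = sup_n |d_n|. Here d_n = 14 + 4/n is positive and decreasing, so sup_n |d_n| = d_1 = 14 + 4 = 18. So ||M|| = 18.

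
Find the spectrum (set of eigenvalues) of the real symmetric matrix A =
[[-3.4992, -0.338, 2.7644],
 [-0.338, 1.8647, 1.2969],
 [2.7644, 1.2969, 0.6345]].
sigma(A) ≈ {-5, 1, 3}

A is real symmetric, so its spectrum consists of real eigenvalues. Expanding the characteristic polynomial of the displayed matrix gives
  det(λ I - A) = p(λ) = λ^3 + (1)λ^2 + (-17)λ + (15).
Solving p(λ) = 0 yields eigenvalues ≈ -5, 1, 3. (A is shown rounded to 4 decimals, so these recover the underlying integer eigenvalues to within that precision.)
Verification: the trace of A = -1 equals the sum of eigenvalues -1, and det(A) ≈ -15.0005 matches the eigenvalue product -15.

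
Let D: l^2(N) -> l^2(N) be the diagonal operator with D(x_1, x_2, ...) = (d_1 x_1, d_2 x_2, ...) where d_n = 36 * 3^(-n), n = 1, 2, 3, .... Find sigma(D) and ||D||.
sigma(D) = {36 * 3^(-n) : n ≥ 1} ∪ {0}; ||D|| = 12

A bounded diagonal operator on l^2 with diagonal entries d_n has spectrum equal to the closure of {d_n : n ≥ 1}: every d_n is an eigenvalue (with eigenvector e_n), so {d_n} ⊂ sigma(D); the spectrum is closed, so its closure is too; and for lambda not in the closure, (D - lambda I) has bounded inverse (the diagonal entries 1/(d_n - lambda) are bounded). For our sequence d_n = 36 * 3^(-n), n = 1, 2, 3, ...:
  - {d_n} = {36 * 3^(-n) : n ≥ 1}; the only limit point is 0
  - closure = {36 * 3^(-n) : n ≥ 1} ∪ {0}
For the norm: a diagonal operator has ||D|| = sup_n |d_n|. Here d_n = 36 * 3^(-n) is positive and decreasing, so sup_n |d_n| = d_1 = 36/3 = 12. So ||D|| = 12.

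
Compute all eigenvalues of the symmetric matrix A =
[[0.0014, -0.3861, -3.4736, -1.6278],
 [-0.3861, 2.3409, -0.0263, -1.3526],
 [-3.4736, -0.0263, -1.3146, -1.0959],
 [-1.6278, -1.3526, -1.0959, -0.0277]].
sigma(A) ≈ {-5, 0, 3} (3 with multiplicity 2)

A is real symmetric, so its spectrum consists of real eigenvalues. Expanding the characteristic polynomial of the displayed matrix gives
  det(λ I - A) = p(λ) = λ^4 + (-1)λ^3 + (-21)λ^2 + (45.0017)λ + (-0.0023).
Solving p(λ) = 0 yields eigenvalues ≈ -5, 0, 3, 3. (A is shown rounded to 4 decimals, so these recover the underlying integer eigenvalues to within that precision.)
Verification: the trace of A = 1 equals the sum of eigenvalues 1, and det(A) ≈ -0.0023 matches the eigenvalue product 0.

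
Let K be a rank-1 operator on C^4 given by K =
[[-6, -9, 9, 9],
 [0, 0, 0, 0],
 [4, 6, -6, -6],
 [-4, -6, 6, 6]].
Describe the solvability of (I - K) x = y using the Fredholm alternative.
(I - K) is invertible (det(I - K) = 7 ≠ 0), so for every y in C^4 the equation (I - K) x = y has a unique solution.

K has rank 1, so it is an outer product K = u v^T: every row of K is a multiple of one row vector. Reading off the entries, u = (-3, 0, 2, -2) and v = (2, 3, -3, -3) (row i of K equals u_i·v^T). A rank-one matrix u v^T satisfies K u = u (v·u) and kills the (3)-dimensional subspace v^⊥, so its characteristic polynomial is lambda^3 (lambda - v·u) with v·u = tr K = -6. Hence the eigenvalues of I - K are 1 (multiplicity 3) and 1 - (-6) = 7, so det(I - K) = 7. (Direct check: I - K =
[[7, 9, -9, -9],
 [0, 1, 0, 0],
 [-4, -6, 7, 6],
 [4, 6, -6, -5]]
has determinant 7.) The finite-dimensional Fredholm alternative says: either (I - K) is invertible, or ker(I - K) ≠ {0} and then range(I - K) = ker((I - K)^*)^⊥, with dim ker(I - K) = dim ker((I - K)^*). Since det(I - K) ≠ 0, 1 is not an eigenvalue of K and ker(I - K) = {0}, so we are in the first case: for every y there is a unique x = (I - K)^(-1) y. Explicitly, by the Sherman–Morrison formula, (I - u v^T)^(-1) = I + u v^T/(1 - v·u), i.e. (I - K)^(-1) = I + K/(7).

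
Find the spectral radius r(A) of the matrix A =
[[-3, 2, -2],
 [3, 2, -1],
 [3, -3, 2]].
r(A) = (2 + sqrt(40))/2 ≈ 4.1623

The eigenvalues of A are the roots of its characteristic polynomial. With M = A (coefficients from the trace, the sum of principal 2x2 minors, and det A):
  p(λ) = det(λ I - M) = λ^3 - λ^2 - 11λ - 9.
By the rational root theorem any rational root is an integer divisor of 9. Testing λ = -1: p(-1) = -1 - 1 + 11 - 9 = 0, so λ = -1 is a root. Dividing out (λ + 1) leaves p(λ) = (λ + 1)(λ^2 - 2λ - 9). For λ^2 - 2λ - 9 the discriminant is 40. It is nonnegative but not a perfect square, so the roots are real and irrational: λ = (2 ± sqrt(40))/2 ≈ 4.1623, -2.1623.
Thus the eigenvalues (to 4 decimals) are 4.1623 (modulus 4.1623); -2.1623 (modulus 2.1623); -1 (modulus 1). The spectral radius is the largest modulus: r(A) = (2 + sqrt(40))/2 ≈ 4.1623. (Cross-check: r(A) ≤ ||A||_2 ≈ 6.242; equality holds whenever A is normal, though it can also hold for some non-normal A.)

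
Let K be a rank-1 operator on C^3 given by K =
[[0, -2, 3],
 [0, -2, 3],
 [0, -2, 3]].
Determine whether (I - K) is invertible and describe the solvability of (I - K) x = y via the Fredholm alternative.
(I - K) is singular (det(I - K) = 0, i.e. 1 ∈ sigma(K)). (I - K) x = y is solvable iff y ⊥ ker((I - K)^*) = span{(0, -2, 3)}, i.e. iff -2y_2 + 3y_3 = 0. When solvable, the solutions are x = y + c·(1, 1, 1), c arbitrary (ker(I - K) = span{(1, 1, 1)}, dimension 1).

K has rank 1, so it is an outer product K = u v^T: every row of K is a multiple of one row vector. Reading off the entries, u = (1, 1, 1) and v = (0, -2, 3) (row i of K equals u_i·v^T). A rank-one matrix u v^T satisfies K u = u (v·u) and kills the (2)-dimensional subspace v^⊥, so its characteristic polynomial is lambda^2 (lambda - v·u) with v·u = tr K = 1. Hence the eigenvalues of I - K are 1 (multiplicity 2) and 1 - (1) = 0, so det(I - K) = 0. (Direct check: I - K =
[[1, 2, -3],
 [0, 3, -3],
 [0, 2, -2]]
has determinant 0.) So 1 is an eigenvalue of K and (I - K) is not invertible. The finite-dimensional Fredholm alternative says: either (I - K) is invertible, or ker(I - K) ≠ {0} and then range(I - K) = ker((I - K)^*)^⊥, with dim ker(I - K) = dim ker((I - K)^*). We are in the second case, so we need both kernels. Kernel of I - K: (I - K) u = u - u (v·u) = u - u = 0, so ker(I - K) = span{u} = span{(1, 1, 1)} (it is exactly 1-dimensional because rank(I - K) = 2). Kernel of the adjoint: K is real, so (I - K)^* = I - K^T = I - v u^T, and (I - v u^T) v = v - v (u·v) = 0; hence ker((I - K)^*) = span{v} = span{(0, -2, 3)}. Therefore (I - K) x = y is solvable iff <y, v> = 0, i.e. iff -2y_2 + 3y_3 = 0. When this holds, K y = u (v·y) = 0, so (I - K) y = y and x = y is a particular solution; the full solution set is the line x = y + c·u = y + c·(1, 1, 1), c ∈ C.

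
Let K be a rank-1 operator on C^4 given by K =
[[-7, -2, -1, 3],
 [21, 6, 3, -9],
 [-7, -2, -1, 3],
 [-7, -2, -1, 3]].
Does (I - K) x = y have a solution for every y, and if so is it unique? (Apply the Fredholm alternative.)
(I - K) is singular (det(I - K) = 0, i.e. 1 ∈ sigma(K)). (I - K) x = y is solvable iff y ⊥ ker((I - K)^*) = span{(-7, -2, -1, 3)}, i.e. iff -7y_1 - 2y_2 - y_3 + 3y_4 = 0. When solvable, the solutions are x = y + c·(1, -3, 1, 1), c arbitrary (ker(I - K) = span{(1, -3, 1, 1)}, dimension 1).

K has rank 1, so it is an outer product K = u v^T: every row of K is a multiple of one row vector. Reading off the entries, u = (1, -3, 1, 1) and v = (-7, -2, -1, 3) (row i of K equals u_i·v^T). A rank-one matrix u v^T satisfies K u = u (v·u) and kills the (3)-dimensional subspace v^⊥, so its characteristic polynomial is lambda^3 (lambda - v·u) with v·u = tr K = 1. Hence the eigenvalues of I - K are 1 (multiplicity 3) and 1 - (1) = 0, so det(I - K) = 0. (Direct check: I - K =
[[8, 2, 1, -3],
 [-21, -5, -3, 9],
 [7, 2, 2, -3],
 [7, 2, 1, -2]]
has determinant 0.) So 1 is an eigenvalue of K and (I - K) is not invertible. The finite-dimensional Fredholm alternative says: either (I - K) is invertible, or ker(I - K) ≠ {0} and then range(I - K) = ker((I - K)^*)^⊥, with dim ker(I - K) = dim ker((I - K)^*). We are in the second case, so we need both kernels. Kernel of I - K: (I - K) u = u - u (v·u) = u - u = 0, so ker(I - K) = span{u} = span{(1, -3, 1, 1)} (it is exactly 1-dimensional because rank(I - K) = 3). Kernel of the adjoint: K is real, so (I - K)^* = I - K^T = I - v u^T, and (I - v u^T) v = v - v (u·v) = 0; hence ker((I - K)^*) = span{v} = span{(-7, -2, -1, 3)}. Therefore (I - K) x = y is solvable iff <y, v> = 0, i.e. iff -7y_1 - 2y_2 - y_3 + 3y_4 = 0. When this holds, K y = u (v·y) = 0, so (I - K) y = y and x = y is a particular solution; the full solution set is the line x = y + c·u = y + c·(1, -3, 1, 1), c ∈ C.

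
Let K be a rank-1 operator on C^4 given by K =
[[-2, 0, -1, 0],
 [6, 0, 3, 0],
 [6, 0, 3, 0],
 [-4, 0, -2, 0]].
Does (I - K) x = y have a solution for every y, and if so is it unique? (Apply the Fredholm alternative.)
(I - K) is singular (det(I - K) = 0, i.e. 1 ∈ sigma(K)). (I - K) x = y is solvable iff y ⊥ ker((I - K)^*) = span{(-2, 0, -1, 0)}, i.e. iff -2y_1 - y_3 = 0. When solvable, the solutions are x = y + c·(1, -3, -3, 2), c arbitrary (ker(I - K) = span{(1, -3, -3, 2)}, dimension 1).

K has rank 1, so it is an outer product K = u v^T: every row of K is a multiple of one row vector. Reading off the entries, u = (1, -3, -3, 2) and v = (-2, 0, -1, 0) (row i of K equals u_i·v^T). A rank-one matrix u v^T satisfies K u = u (v·u) and kills the (3)-dimensional subspace v^⊥, so its characteristic polynomial is lambda^3 (lambda - v·u) with v·u = tr K = 1. Hence the eigenvalues of I - K are 1 (multiplicity 3) and 1 - (1) = 0, so det(I - K) = 0. (Direct check: I - K =
[[3, 0, 1, 0],
 [-6, 1, -3, 0],
 [-6, 0, -2, 0],
 [4, 0, 2, 1]]
has determinant 0.) So 1 is an eigenvalue of K and (I - K) is not invertible. The finite-dimensional Fredholm alternative says: either (I - K) is invertible, or ker(I - K) ≠ {0} and then range(I - K) = ker((I - K)^*)^⊥, with dim ker(I - K) = dim ker((I - K)^*). We are in the second case, so we need both kernels. Kernel of I - K: (I - K) u = u - u (v·u) = u - u = 0, so ker(I - K) = span{u} = span{(1, -3, -3, 2)} (it is exactly 1-dimensional because rank(I - K) = 3). Kernel of the adjoint: K is real, so (I - K)^* = I - K^T = I - v u^T, and (I - v u^T) v = v - v (u·v) = 0; hence ker((I - K)^*) = span{v} = span{(-2, 0, -1, 0)}. Therefore (I - K) x = y is solvable iff <y, v> = 0, i.e. iff -2y_1 - y_3 = 0. When this holds, K y = u (v·y) = 0, so (I - K) y = y and x = y is a particular solution; the full solution set is the line x = y + c·u = y + c·(1, -3, -3, 2), c ∈ C.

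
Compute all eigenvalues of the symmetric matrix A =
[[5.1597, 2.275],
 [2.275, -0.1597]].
sigma(A) ≈ {-1, 6}

A is real symmetric, so its spectrum consists of real eigenvalues. Expanding the characteristic polynomial of the displayed matrix gives
  det(λ I - A) = p(λ) = λ^2 + (-5)λ + (-6).
Solving p(λ) = 0 yields eigenvalues ≈ -1, 6. (A is shown rounded to 4 decimals, so these recover the underlying integer eigenvalues to within that precision.)
Verification: the trace of A = 5 equals the sum of eigenvalues 5, and det(A) ≈ -5.9996 matches the eigenvalue product -6.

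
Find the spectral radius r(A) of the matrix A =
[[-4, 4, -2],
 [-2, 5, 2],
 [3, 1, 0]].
r(A) ≈ 5.1027

The eigenvalues of A are the roots of its characteristic polynomial. With M = A (coefficients from the trace, the sum of principal 2x2 minors, and det A):
  p(λ) = det(λ I - M) = λ^3 - λ^2 - 8λ - 66.
No integer candidate from the rational root theorem (±divisors of 66) is a root, so the roots are irrational. The cubic discriminant is Δ = -125268 < 0, so there is one real root and a complex-conjugate pair. p(5) = -6 and p(6) = 66 have opposite signs, so a root lies in (5, 6); Newton's method refines it to λ ≈ 5.1027. Dividing out (λ - (5.1027)) leaves approximately λ^2 + 4.1027λ + 12.9344. For λ^2 + 4.1027λ + 12.9344 the discriminant is -34.906. It is negative, so the remaining roots are the complex-conjugate pair λ ≈ -2.0513 ± 2.9541i. Their product equals the constant term, so |λ|^2 ≈ 12.9344 and |λ| ≈ 3.5964.
Thus the eigenvalues (to 4 decimals) are 5.1027 (modulus 5.1027); -2.0513 ± 2.9541i (modulus 3.5964). The spectral radius is the largest modulus: r(A) ≈ 5.1027. (Cross-check: r(A) ≤ ||A||_2 ≈ 7.708; equality holds whenever A is normal, though it can also hold for some non-normal A.)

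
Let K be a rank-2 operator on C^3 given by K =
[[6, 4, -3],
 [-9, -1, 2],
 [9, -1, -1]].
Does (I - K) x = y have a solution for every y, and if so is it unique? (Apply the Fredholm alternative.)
(I - K) is invertible (det(I - K) = 51 ≠ 0), so for every y in C^3 the equation (I - K) x = y has a unique solution.

K has rank 2 and factors as K = U V^T = u1 v1^T + u2 v2^T with u1 = (-2, 3, -3), v1 = (-3, -1, 1), u2 = (1, 1, -2), v2 = (0, 2, -1) (multiplying out reproduces the displayed K). The nonzero eigenvalues of U V^T coincide with those of the 2 x 2 matrix G = V^T U = [[v1·u1, v1·u2], [v2·u1, v2·u2]] = [[0, -6], [9, 4]], and by the Sylvester determinant identity det(I_3 - U V^T) = det(I_2 - V^T U) = det([[1, 6], [-9, -3]]) = (1)(-3) - (6)(-9) = 51. (Direct check: I - K =
[[-5, -4, 3],
 [9, 2, -2],
 [-9, 1, 2]]
has determinant 51.) The finite-dimensional Fredholm alternative says: either (I - K) is invertible, or ker(I - K) ≠ {0} and then range(I - K) = ker((I - K)^*)^⊥, with dim ker(I - K) = dim ker((I - K)^*). Since det(I - K) ≠ 0, 1 is not an eigenvalue of K and ker(I - K) = {0}, so we are in the first case: for every y there is a unique x = (I - K)^(-1) y. (Explicitly, by the Woodbury identity, (I - U V^T)^(-1) = I + U (I_2 - G)^(-1) V^T.)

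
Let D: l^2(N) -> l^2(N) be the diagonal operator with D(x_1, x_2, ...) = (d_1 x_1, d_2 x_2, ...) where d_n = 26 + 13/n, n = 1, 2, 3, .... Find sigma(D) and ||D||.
sigma(D) = {26 + 13/n : n ≥ 1} ∪ {26}; ||D|| = 39

A bounded diagonal operator on l^2 with diagonal entries d_n has spectrum equal to the closure of {d_n : n ≥ 1}: every d_n is an eigenvalue (with eigenvector e_n), so {d_n} ⊂ sigma(D); the spectrum is closed, so its closure is too; and for lambda not in the closure, (D - lambda I) has bounded inverse (the diagonal entries 1/(d_n - lambda) are bounded). For our sequence d_n = 26 + 13/n, n = 1, 2, 3, ...:
  - {d_n} = {26 + 13/n : n ≥ 1}; the only limit point is 26
  - closure = {26 + 13/n : n ≥ 1} ∪ {26}
For the norm: a diagonal operator has ||D|| = sup_n |d_n|. Here d_n = 26 + 13/n is positive and decreasing, so sup_n |d_n| = d_1 = 26 + 13 = 39. So ||D|| = 39.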